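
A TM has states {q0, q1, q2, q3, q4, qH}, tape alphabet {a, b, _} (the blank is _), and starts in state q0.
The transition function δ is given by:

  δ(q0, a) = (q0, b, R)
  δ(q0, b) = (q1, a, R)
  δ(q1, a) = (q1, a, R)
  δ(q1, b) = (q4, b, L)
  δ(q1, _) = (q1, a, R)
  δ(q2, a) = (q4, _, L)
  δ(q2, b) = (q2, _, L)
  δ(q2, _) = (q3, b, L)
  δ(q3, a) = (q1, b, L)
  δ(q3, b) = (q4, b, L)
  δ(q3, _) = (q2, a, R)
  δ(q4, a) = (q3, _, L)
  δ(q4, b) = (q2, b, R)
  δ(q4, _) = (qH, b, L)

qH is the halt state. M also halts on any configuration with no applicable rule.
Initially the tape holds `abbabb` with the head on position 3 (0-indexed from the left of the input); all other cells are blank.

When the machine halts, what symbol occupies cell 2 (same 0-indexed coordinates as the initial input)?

_

state=q0 head=3 tape=__abb[a]bb   (q0,a)→(q0,b,R)
state=q0 head=4 tape=__abbb[b]b   (q0,b)→(q1,a,R)
state=q1 head=5 tape=__abbba[b]   (q1,b)→(q4,b,L)
state=q4 head=4 tape=__abbb[a]b   (q4,a)→(q3,_,L)
state=q3 head=3 tape=__abb[b]_b   (q3,b)→(q4,b,L)
state=q4 head=2 tape=__ab[b]b_b   (q4,b)→(q2,b,R)
state=q2 head=3 tape=__abb[b]_b   (q2,b)→(q2,_,L)
state=q2 head=2 tape=__ab[b]__b   (q2,b)→(q2,_,L)
state=q2 head=1 tape=__a[b]___b   (q2,b)→(q2,_,L)
state=q2 head=0 tape=__[a]____b   (q2,a)→(q4,_,L)
state=q4 head=-1 tape=_[_]_____b   (q4,_)→(qH,b,L)
state=qH head=-2 tape=[_]b_____b
Cell 2 holds _ when M halts.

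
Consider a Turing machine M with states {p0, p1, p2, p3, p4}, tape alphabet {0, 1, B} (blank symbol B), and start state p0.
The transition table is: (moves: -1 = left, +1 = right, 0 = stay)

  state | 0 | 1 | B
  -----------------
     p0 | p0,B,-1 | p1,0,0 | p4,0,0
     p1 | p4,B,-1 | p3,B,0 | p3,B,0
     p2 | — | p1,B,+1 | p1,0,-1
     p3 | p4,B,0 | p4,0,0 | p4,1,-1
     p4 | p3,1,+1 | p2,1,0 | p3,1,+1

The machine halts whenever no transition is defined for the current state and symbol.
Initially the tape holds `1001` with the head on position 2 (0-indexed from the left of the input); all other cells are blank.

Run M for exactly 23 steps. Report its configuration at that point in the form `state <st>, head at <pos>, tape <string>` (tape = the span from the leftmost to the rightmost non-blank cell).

p0 | B10[0]1   read 0 → write B, move -1, go to p0
p0 | B1[0]B1   read 0 → write B, move -1, go to p0
p0 | B[1]BB1   read 1 → write 0, move 0, go to p1
p1 | B[0]BB1   read 0 → write B, move -1, go to p4
p4 | [B]BBB1   read B → write 1, move +1, go to p3
p3 | 1[B]BB1   read B → write 1, move -1, go to p4
p4 | [1]1BB1   read 1 → write 1, move 0, go to p2
p2 | [1]1BB1   read 1 → write B, move +1, go to p1
p1 | B[1]BB1   read 1 → write B, move 0, go to p3
p3 | B[B]BB1   read B → write 1, move -1, go to p4
p4 | [B]1BB1   read B → write 1, move +1, go to p3
p3 | 1[1]BB1   read 1 → write 0, move 0, go to p4
p4 | 1[0]BB1   read 0 → write 1, move +1, go to p3
p3 | 11[B]B1   read B → write 1, move -1, go to p4
p4 | 1[1]1B1   read 1 → write 1, move 0, go to p2
p2 | 1[1]1B1   read 1 → write B, move +1, go to p1
p1 | 1B[1]B1   read 1 → write B, move 0, go to p3
p3 | 1B[B]B1   read B → write 1, move -1, go to p4
p4 | 1[B]1B1   read B → write 1, move +1, go to p3
p3 | 11[1]B1   read 1 → write 0, move 0, go to p4
p4 | 11[0]B1   read 0 → write 1, move +1, go to p3
p3 | 111[B]1   read B → write 1, move -1, go to p4
p4 | 11[1]11   read 1 → write 1, move 0, go to p2
p2 | 11[1]11
After 23 steps: state p2, head at 1, tape 11111.

state p2, head at 1, tape 11111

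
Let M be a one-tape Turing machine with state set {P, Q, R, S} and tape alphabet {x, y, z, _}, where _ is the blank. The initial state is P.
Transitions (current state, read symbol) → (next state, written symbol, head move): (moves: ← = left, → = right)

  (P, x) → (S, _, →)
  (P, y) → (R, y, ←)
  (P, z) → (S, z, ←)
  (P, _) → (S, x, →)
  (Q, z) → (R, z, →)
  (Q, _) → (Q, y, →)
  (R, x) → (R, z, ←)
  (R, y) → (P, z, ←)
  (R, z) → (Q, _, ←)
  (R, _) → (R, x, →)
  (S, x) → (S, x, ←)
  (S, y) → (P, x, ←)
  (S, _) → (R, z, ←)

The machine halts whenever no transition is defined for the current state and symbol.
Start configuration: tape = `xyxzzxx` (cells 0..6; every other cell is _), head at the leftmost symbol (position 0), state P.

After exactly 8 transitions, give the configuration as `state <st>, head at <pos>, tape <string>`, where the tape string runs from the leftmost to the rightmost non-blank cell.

state Q, head at -2, tape x_xxxzzxx

state=P head=0 tape=__[x]yxzzxx   (P,x)→(S,_,→)
state=S head=1 tape=___[y]xzzxx   (S,y)→(P,x,←)
state=P head=0 tape=__[_]xxzzxx   (P,_)→(S,x,→)
state=S head=1 tape=__x[x]xzzxx   (S,x)→(S,x,←)
state=S head=0 tape=__[x]xxzzxx   (S,x)→(S,x,←)
state=S head=-1 tape=_[_]xxxzzxx   (S,_)→(R,z,←)
state=R head=-2 tape=[_]zxxxzzxx   (R,_)→(R,x,→)
state=R head=-1 tape=x[z]xxxzzxx   (R,z)→(Q,_,←)
state=Q head=-2 tape=[x]_xxxzzxx
After 8 steps: state Q, head at -2, tape x_xxxzzxx.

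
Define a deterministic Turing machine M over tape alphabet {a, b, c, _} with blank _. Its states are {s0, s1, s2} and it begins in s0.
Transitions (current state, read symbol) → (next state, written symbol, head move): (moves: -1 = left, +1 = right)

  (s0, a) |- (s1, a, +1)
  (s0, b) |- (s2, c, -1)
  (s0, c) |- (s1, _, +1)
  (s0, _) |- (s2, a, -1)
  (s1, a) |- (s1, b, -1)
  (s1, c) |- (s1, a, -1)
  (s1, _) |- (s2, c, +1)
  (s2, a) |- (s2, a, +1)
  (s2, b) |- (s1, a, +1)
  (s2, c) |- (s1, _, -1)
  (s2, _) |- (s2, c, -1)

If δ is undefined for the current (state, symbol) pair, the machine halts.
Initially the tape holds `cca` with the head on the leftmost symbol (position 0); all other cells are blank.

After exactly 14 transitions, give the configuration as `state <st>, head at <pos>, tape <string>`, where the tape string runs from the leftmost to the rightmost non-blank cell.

state=s0 head=0 tape=_[c]ca_   (s0,c)→(s1,_,+1)
state=s1 head=1 tape=__[c]a_   (s1,c)→(s1,a,-1)
state=s1 head=0 tape=_[_]aa_   (s1,_)→(s2,c,+1)
state=s2 head=1 tape=_c[a]a_   (s2,a)→(s2,a,+1)
state=s2 head=2 tape=_ca[a]_   (s2,a)→(s2,a,+1)
state=s2 head=3 tape=_caa[_]   (s2,_)→(s2,c,-1)
state=s2 head=2 tape=_ca[a]c   (s2,a)→(s2,a,+1)
state=s2 head=3 tape=_caa[c]   (s2,c)→(s1,_,-1)
state=s1 head=2 tape=_ca[a]_   (s1,a)→(s1,b,-1)
state=s1 head=1 tape=_c[a]b_   (s1,a)→(s1,b,-1)
state=s1 head=0 tape=_[c]bb_   (s1,c)→(s1,a,-1)
state=s1 head=-1 tape=[_]abb_   (s1,_)→(s2,c,+1)
state=s2 head=0 tape=c[a]bb_   (s2,a)→(s2,a,+1)
state=s2 head=1 tape=ca[b]b_   (s2,b)→(s1,a,+1)
state=s1 head=2 tape=caa[b]_
After 14 steps: state s1, head at 2, tape caab.

state s1, head at 2, tape caab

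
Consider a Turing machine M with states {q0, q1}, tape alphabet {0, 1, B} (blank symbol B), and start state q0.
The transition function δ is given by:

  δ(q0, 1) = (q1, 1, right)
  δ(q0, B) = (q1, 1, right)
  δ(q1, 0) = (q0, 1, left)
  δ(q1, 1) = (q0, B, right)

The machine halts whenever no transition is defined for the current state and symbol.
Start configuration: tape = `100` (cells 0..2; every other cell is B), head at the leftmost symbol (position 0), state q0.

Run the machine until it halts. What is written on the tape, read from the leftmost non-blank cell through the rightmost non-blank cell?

state=q0 head=0 tape=[1]00   (q0,1)→(q1,1,right)
state=q1 head=1 tape=1[0]0   (q1,0)→(q0,1,left)
state=q0 head=0 tape=[1]10   (q0,1)→(q1,1,right)
state=q1 head=1 tape=1[1]0   (q1,1)→(q0,B,right)
state=q0 head=2 tape=1B[0]
The non-blank tape span at halt is 1B0.

1B0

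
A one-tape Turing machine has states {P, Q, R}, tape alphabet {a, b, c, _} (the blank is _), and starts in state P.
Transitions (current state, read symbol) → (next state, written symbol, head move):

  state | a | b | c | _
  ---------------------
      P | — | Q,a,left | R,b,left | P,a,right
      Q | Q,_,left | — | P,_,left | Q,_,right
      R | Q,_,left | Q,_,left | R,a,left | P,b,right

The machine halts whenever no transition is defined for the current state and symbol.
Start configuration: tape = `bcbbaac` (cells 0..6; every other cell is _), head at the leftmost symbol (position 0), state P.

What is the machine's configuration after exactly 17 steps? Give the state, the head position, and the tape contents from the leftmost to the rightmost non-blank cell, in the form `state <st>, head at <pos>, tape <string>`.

P | _[b]cbbaac   read b → write a, move left, go to Q
Q | [_]acbbaac   read _ → write _, move right, go to Q
Q | _[a]cbbaac   read a → write _, move left, go to Q
Q | [_]_cbbaac   read _ → write _, move right, go to Q
Q | _[_]cbbaac   read _ → write _, move right, go to Q
Q | __[c]bbaac   read c → write _, move left, go to P
P | _[_]_bbaac   read _ → write a, move right, go to P
P | _a[_]bbaac   read _ → write a, move right, go to P
P | _aa[b]baac   read b → write a, move left, go to Q
Q | _a[a]abaac   read a → write _, move left, go to Q
Q | _[a]_abaac   read a → write _, move left, go to Q
Q | [_]__abaac   read _ → write _, move right, go to Q
Q | _[_]_abaac   read _ → write _, move right, go to Q
Q | __[_]abaac   read _ → write _, move right, go to Q
Q | ___[a]baac   read a → write _, move left, go to Q
Q | __[_]_baac   read _ → write _, move right, go to Q
Q | ___[_]baac   read _ → write _, move right, go to Q
Q | ____[b]aac
After 17 steps: state Q, head at 3, tape baac.

state Q, head at 3, tape baac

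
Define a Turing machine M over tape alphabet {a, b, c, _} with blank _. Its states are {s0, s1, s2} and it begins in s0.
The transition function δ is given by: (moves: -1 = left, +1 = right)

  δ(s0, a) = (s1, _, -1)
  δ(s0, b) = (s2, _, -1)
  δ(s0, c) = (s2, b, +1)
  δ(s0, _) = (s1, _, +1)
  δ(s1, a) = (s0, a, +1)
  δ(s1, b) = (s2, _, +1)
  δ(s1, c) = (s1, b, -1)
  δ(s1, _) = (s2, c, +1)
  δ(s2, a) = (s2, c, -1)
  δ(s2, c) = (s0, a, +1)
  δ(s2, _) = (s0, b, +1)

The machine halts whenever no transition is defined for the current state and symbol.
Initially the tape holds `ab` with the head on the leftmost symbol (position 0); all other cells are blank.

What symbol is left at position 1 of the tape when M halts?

state=s0 head=0 tape=_[a]b   (s0,a)→(s1,_,-1)
state=s1 head=-1 tape=[_]_b   (s1,_)→(s2,c,+1)
state=s2 head=0 tape=c[_]b   (s2,_)→(s0,b,+1)
state=s0 head=1 tape=cb[b]   (s0,b)→(s2,_,-1)
state=s2 head=0 tape=c[b]_
Cell 1 holds _ when M halts.

_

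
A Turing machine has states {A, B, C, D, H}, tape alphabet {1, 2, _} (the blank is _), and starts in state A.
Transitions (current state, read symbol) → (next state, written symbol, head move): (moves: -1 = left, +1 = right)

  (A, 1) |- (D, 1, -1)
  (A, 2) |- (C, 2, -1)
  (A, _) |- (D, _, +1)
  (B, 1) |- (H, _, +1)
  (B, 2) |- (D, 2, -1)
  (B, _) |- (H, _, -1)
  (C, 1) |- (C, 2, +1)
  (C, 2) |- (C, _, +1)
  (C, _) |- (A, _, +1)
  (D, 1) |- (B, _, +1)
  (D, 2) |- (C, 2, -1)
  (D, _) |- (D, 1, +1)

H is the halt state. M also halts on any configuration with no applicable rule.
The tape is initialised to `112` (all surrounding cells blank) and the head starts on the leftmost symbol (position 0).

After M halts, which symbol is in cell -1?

1

A | _[1]12   read 1 → write 1, move -1, go to D
D | [_]112   read _ → write 1, move +1, go to D
D | 1[1]12   read 1 → write _, move +1, go to B
B | 1_[1]2   read 1 → write _, move +1, go to H
H | 1__[2]
Cell -1 holds 1 when M halts.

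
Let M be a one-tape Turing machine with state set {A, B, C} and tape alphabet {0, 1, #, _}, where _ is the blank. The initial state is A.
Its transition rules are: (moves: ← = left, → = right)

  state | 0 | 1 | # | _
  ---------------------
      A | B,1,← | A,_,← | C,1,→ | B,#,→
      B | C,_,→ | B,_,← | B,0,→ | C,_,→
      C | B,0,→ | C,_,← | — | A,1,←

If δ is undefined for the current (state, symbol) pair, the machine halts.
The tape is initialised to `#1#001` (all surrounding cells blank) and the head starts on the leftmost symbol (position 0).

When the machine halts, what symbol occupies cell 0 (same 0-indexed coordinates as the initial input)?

A | __[#]1#001   read # → write 1, move →, go to C
C | __1[1]#001   read 1 → write _, move ←, go to C
C | __[1]_#001   read 1 → write _, move ←, go to C
C | _[_]__#001   read _ → write 1, move ←, go to A
A | [_]1__#001   read _ → write #, move →, go to B
B | #[1]__#001   read 1 → write _, move ←, go to B
B | [#]___#001   read # → write 0, move →, go to B
B | 0[_]__#001   read _ → write _, move →, go to C
C | 0_[_]_#001   read _ → write 1, move ←, go to A
A | 0[_]1_#001   read _ → write #, move →, go to B
B | 0#[1]_#001   read 1 → write _, move ←, go to B
B | 0[#]__#001   read # → write 0, move →, go to B
B | 00[_]_#001   read _ → write _, move →, go to C
C | 00_[_]#001   read _ → write 1, move ←, go to A
A | 00[_]1#001   read _ → write #, move →, go to B
B | 00#[1]#001   read 1 → write _, move ←, go to B
B | 00[#]_#001   read # → write 0, move →, go to B
B | 000[_]#001   read _ → write _, move →, go to C
C | 000_[#]001
Cell 0 holds 0 when M halts.

0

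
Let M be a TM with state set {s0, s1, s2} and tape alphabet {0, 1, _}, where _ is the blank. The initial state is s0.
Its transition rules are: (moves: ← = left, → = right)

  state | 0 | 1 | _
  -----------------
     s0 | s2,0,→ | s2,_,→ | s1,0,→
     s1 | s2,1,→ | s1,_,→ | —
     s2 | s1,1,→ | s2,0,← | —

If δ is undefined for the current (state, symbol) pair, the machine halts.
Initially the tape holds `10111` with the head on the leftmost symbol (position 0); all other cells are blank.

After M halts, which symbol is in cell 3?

_

state=s0 head=0 tape=[1]0111_   (s0,1)→(s2,_,→)
state=s2 head=1 tape=_[0]111_   (s2,0)→(s1,1,→)
state=s1 head=2 tape=_1[1]11_   (s1,1)→(s1,_,→)
state=s1 head=3 tape=_1_[1]1_   (s1,1)→(s1,_,→)
state=s1 head=4 tape=_1__[1]_   (s1,1)→(s1,_,→)
state=s1 head=5 tape=_1___[_]
Cell 3 holds _ when M halts.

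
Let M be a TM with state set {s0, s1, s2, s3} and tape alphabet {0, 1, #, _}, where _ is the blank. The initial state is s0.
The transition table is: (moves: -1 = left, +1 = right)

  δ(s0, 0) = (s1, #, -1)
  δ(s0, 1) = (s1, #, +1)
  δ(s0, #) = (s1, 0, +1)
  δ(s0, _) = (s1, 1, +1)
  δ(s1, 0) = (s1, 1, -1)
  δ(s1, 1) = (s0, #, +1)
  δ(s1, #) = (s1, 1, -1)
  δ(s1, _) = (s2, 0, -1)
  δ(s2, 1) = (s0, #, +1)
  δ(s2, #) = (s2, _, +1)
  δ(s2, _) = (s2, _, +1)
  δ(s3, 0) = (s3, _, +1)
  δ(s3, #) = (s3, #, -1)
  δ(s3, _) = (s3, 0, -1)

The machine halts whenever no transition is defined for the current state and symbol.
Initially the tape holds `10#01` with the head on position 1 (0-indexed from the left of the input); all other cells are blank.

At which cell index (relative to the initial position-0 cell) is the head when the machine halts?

state=s0 head=1 tape=__1[0]#01   (s0,0)→(s1,#,-1)
state=s1 head=0 tape=__[1]##01   (s1,1)→(s0,#,+1)
state=s0 head=1 tape=__#[#]#01   (s0,#)→(s1,0,+1)
state=s1 head=2 tape=__#0[#]01   (s1,#)→(s1,1,-1)
state=s1 head=1 tape=__#[0]101   (s1,0)→(s1,1,-1)
state=s1 head=0 tape=__[#]1101   (s1,#)→(s1,1,-1)
state=s1 head=-1 tape=_[_]11101   (s1,_)→(s2,0,-1)
state=s2 head=-2 tape=[_]011101   (s2,_)→(s2,_,+1)
state=s2 head=-1 tape=_[0]11101
At halt the head is at cell -1.

-1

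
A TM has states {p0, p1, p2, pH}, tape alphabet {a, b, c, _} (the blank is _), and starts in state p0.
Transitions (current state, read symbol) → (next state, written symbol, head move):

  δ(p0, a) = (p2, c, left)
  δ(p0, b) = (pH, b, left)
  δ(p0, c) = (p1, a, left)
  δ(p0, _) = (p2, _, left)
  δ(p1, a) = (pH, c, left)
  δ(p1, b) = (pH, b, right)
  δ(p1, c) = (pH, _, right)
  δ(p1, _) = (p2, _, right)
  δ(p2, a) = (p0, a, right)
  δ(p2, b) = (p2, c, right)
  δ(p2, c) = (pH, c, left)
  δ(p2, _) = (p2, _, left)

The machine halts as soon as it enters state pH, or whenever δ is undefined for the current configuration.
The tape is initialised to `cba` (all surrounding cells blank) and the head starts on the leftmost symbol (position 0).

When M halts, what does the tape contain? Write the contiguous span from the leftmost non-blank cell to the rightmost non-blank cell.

aba

state=p0 head=0 tape=_[c]ba   (p0,c)→(p1,a,left)
state=p1 head=-1 tape=[_]aba   (p1,_)→(p2,_,right)
state=p2 head=0 tape=_[a]ba   (p2,a)→(p0,a,right)
state=p0 head=1 tape=_a[b]a   (p0,b)→(pH,b,left)
state=pH head=0 tape=_[a]ba
The non-blank tape span at halt is aba.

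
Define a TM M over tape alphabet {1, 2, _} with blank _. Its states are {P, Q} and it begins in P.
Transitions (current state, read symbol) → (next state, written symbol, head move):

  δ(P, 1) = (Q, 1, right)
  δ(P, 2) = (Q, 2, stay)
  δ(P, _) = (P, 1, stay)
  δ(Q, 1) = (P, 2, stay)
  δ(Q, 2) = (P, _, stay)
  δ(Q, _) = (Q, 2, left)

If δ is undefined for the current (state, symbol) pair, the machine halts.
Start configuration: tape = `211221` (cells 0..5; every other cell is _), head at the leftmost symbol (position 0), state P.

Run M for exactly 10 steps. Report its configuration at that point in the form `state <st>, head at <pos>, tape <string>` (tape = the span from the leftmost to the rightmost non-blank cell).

state P, head at 2, tape 112221

P | [2]11221   read 2 → write 2, move stay, go to Q
Q | [2]11221   read 2 → write _, move stay, go to P
P | [_]11221   read _ → write 1, move stay, go to P
P | [1]11221   read 1 → write 1, move right, go to Q
Q | 1[1]1221   read 1 → write 2, move stay, go to P
P | 1[2]1221   read 2 → write 2, move stay, go to Q
Q | 1[2]1221   read 2 → write _, move stay, go to P
P | 1[_]1221   read _ → write 1, move stay, go to P
P | 1[1]1221   read 1 → write 1, move right, go to Q
Q | 11[1]221   read 1 → write 2, move stay, go to P
P | 11[2]221
After 10 steps: state P, head at 2, tape 112221.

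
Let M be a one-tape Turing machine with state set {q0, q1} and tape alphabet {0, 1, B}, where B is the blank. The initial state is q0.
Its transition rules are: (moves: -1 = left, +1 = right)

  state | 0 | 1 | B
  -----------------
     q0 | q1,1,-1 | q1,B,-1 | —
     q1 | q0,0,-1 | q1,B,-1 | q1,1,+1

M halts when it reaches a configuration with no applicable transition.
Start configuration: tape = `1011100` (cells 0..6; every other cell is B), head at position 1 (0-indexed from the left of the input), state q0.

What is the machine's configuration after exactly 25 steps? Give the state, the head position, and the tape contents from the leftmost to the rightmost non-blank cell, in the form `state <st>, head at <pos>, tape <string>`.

state q1, head at 0, tape 1111BBB100

q0 | BBB1[0]11100   read 0 → write 1, move -1, go to q1
q1 | BBB[1]111100   read 1 → write B, move -1, go to q1
q1 | BB[B]B111100   read B → write 1, move +1, go to q1
q1 | BB1[B]111100   read B → write 1, move +1, go to q1
q1 | BB11[1]11100   read 1 → write B, move -1, go to q1
q1 | BB1[1]B11100   read 1 → write B, move -1, go to q1
q1 | BB[1]BB11100   read 1 → write B, move -1, go to q1
q1 | B[B]BBB11100   read B → write 1, move +1, go to q1
q1 | B1[B]BB11100   read B → write 1, move +1, go to q1
q1 | B11[B]B11100   read B → write 1, move +1, go to q1
q1 | B111[B]11100   read B → write 1, move +1, go to q1
q1 | B1111[1]1100   read 1 → write B, move -1, go to q1
q1 | B111[1]B1100   read 1 → write B, move -1, go to q1
q1 | B11[1]BB1100   read 1 → write B, move -1, go to q1
q1 | B1[1]BBB1100   read 1 → write B, move -1, go to q1
q1 | B[1]BBBB1100   read 1 → write B, move -1, go to q1
q1 | [B]BBBBB1100   read B → write 1, move +1, go to q1
q1 | 1[B]BBBB1100   read B → write 1, move +1, go to q1
q1 | 11[B]BBB1100   read B → write 1, move +1, go to q1
q1 | 111[B]BB1100   read B → write 1, move +1, go to q1
q1 | 1111[B]B1100   read B → write 1, move +1, go to q1
q1 | 11111[B]1100   read B → write 1, move +1, go to q1
q1 | 111111[1]100   read 1 → write B, move -1, go to q1
q1 | 11111[1]B100   read 1 → write B, move -1, go to q1
q1 | 1111[1]BB100   read 1 → write B, move -1, go to q1
q1 | 111[1]BBB100
After 25 steps: state q1, head at 0, tape 1111BBB100.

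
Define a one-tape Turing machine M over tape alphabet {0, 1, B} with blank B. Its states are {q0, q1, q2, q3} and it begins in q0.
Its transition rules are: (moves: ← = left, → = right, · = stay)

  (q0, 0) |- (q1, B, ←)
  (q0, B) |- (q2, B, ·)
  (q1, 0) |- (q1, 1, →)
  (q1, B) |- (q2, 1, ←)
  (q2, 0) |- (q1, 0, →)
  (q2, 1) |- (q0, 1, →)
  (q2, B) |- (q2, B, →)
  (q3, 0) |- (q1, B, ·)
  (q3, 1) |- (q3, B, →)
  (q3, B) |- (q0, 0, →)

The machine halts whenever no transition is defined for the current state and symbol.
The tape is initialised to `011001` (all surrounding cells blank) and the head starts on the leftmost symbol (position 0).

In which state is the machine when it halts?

q0 | BB[0]11001   read 0 → write B, move ←, go to q1
q1 | B[B]B11001   read B → write 1, move ←, go to q2
q2 | [B]1B11001   read B → write B, move →, go to q2
q2 | B[1]B11001   read 1 → write 1, move →, go to q0
q0 | B1[B]11001   read B → write B, move ·, go to q2
q2 | B1[B]11001   read B → write B, move →, go to q2
q2 | B1B[1]1001   read 1 → write 1, move →, go to q0
q0 | B1B1[1]001
No transition is defined for (q0, 1); M halts in state q0.

q0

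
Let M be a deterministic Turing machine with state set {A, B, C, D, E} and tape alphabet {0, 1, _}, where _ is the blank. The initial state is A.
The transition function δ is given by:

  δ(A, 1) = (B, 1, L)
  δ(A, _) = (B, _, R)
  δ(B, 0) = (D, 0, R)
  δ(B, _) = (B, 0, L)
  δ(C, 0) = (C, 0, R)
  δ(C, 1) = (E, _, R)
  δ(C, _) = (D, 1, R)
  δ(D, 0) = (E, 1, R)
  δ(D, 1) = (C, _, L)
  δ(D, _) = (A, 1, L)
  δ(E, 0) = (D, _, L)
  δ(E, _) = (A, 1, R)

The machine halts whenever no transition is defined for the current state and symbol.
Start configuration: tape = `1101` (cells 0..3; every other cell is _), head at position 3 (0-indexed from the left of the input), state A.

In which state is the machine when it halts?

state=A head=3 tape=110[1]___   (A,1)→(B,1,L)
state=B head=2 tape=11[0]1___   (B,0)→(D,0,R)
state=D head=3 tape=110[1]___   (D,1)→(C,_,L)
state=C head=2 tape=11[0]____   (C,0)→(C,0,R)
state=C head=3 tape=110[_]___   (C,_)→(D,1,R)
state=D head=4 tape=1101[_]__   (D,_)→(A,1,L)
state=A head=3 tape=110[1]1__   (A,1)→(B,1,L)
state=B head=2 tape=11[0]11__   (B,0)→(D,0,R)
state=D head=3 tape=110[1]1__   (D,1)→(C,_,L)
state=C head=2 tape=11[0]_1__   (C,0)→(C,0,R)
state=C head=3 tape=110[_]1__   (C,_)→(D,1,R)
state=D head=4 tape=1101[1]__   (D,1)→(C,_,L)
state=C head=3 tape=110[1]___   (C,1)→(E,_,R)
state=E head=4 tape=110_[_]__   (E,_)→(A,1,R)
state=A head=5 tape=110_1[_]_   (A,_)→(B,_,R)
state=B head=6 tape=110_1_[_]   (B,_)→(B,0,L)
state=B head=5 tape=110_1[_]0   (B,_)→(B,0,L)
state=B head=4 tape=110_[1]00
No transition is defined for (B, 1); M halts in state B.

B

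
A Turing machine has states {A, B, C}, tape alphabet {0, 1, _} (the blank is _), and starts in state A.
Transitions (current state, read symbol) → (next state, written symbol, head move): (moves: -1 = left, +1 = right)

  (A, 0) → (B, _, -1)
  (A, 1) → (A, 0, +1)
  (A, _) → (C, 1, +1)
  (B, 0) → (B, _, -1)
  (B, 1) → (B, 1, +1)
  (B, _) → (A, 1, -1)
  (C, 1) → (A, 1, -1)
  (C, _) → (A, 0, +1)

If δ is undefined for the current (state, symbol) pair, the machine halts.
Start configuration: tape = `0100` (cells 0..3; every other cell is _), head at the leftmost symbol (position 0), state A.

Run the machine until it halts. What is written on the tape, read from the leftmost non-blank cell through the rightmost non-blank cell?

00101010

A | ____[0]100   read 0 → write _, move -1, go to B
B | ___[_]_100   read _ → write 1, move -1, go to A
A | __[_]1_100   read _ → write 1, move +1, go to C
C | __1[1]_100   read 1 → write 1, move -1, go to A
A | __[1]1_100   read 1 → write 0, move +1, go to A
A | __0[1]_100   read 1 → write 0, move +1, go to A
A | __00[_]100   read _ → write 1, move +1, go to C
C | __001[1]00   read 1 → write 1, move -1, go to A
A | __00[1]100   read 1 → write 0, move +1, go to A
A | __000[1]00   read 1 → write 0, move +1, go to A
A | __0000[0]0   read 0 → write _, move -1, go to B
B | __000[0]_0   read 0 → write _, move -1, go to B
B | __00[0]__0   read 0 → write _, move -1, go to B
B | __0[0]___0   read 0 → write _, move -1, go to B
B | __[0]____0   read 0 → write _, move -1, go to B
B | _[_]_____0   read _ → write 1, move -1, go to A
A | [_]1_____0   read _ → write 1, move +1, go to C
C | 1[1]_____0   read 1 → write 1, move -1, go to A
A | [1]1_____0   read 1 → write 0, move +1, go to A
A | 0[1]_____0   read 1 → write 0, move +1, go to A
A | 00[_]____0   read _ → write 1, move +1, go to C
C | 001[_]___0   read _ → write 0, move +1, go to A
A | 0010[_]__0   read _ → write 1, move +1, go to C
C | 00101[_]_0   read _ → write 0, move +1, go to A
A | 001010[_]0   read _ → write 1, move +1, go to C
C | 0010101[0]
The non-blank tape span at halt is 00101010.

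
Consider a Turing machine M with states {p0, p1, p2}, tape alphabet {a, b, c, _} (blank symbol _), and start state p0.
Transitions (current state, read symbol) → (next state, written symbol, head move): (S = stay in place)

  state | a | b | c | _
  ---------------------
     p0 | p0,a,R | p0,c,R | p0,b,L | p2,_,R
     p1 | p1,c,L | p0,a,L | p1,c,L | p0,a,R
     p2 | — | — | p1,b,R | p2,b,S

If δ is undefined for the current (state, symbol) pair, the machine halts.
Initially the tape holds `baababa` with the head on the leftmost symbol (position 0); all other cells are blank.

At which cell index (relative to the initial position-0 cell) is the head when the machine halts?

p0 | [b]aababa__   read b → write c, move R, go to p0
p0 | c[a]ababa__   read a → write a, move R, go to p0
p0 | ca[a]baba__   read a → write a, move R, go to p0
p0 | caa[b]aba__   read b → write c, move R, go to p0
p0 | caac[a]ba__   read a → write a, move R, go to p0
p0 | caaca[b]a__   read b → write c, move R, go to p0
p0 | caacac[a]__   read a → write a, move R, go to p0
p0 | caacaca[_]_   read _ → write _, move R, go to p2
p2 | caacaca_[_]   read _ → write b, move S, go to p2
p2 | caacaca_[b]
At halt the head is at cell 8.

8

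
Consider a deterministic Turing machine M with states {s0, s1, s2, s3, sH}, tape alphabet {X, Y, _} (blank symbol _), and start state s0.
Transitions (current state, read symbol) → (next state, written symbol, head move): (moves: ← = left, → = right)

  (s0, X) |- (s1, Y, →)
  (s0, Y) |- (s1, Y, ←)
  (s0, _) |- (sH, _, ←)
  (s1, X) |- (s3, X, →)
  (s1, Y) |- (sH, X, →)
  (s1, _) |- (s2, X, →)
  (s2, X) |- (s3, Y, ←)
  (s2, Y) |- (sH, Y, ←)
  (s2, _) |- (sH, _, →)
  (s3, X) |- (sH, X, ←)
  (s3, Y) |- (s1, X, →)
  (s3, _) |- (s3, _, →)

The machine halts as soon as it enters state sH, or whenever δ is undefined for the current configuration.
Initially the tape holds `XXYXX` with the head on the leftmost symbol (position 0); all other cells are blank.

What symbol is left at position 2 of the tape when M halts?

s0 | [X]XYXX   read X → write Y, move →, go to s1
s1 | Y[X]YXX   read X → write X, move →, go to s3
s3 | YX[Y]XX   read Y → write X, move →, go to s1
s1 | YXX[X]X   read X → write X, move →, go to s3
s3 | YXXX[X]   read X → write X, move ←, go to sH
sH | YXX[X]X
Cell 2 holds X when M halts.

X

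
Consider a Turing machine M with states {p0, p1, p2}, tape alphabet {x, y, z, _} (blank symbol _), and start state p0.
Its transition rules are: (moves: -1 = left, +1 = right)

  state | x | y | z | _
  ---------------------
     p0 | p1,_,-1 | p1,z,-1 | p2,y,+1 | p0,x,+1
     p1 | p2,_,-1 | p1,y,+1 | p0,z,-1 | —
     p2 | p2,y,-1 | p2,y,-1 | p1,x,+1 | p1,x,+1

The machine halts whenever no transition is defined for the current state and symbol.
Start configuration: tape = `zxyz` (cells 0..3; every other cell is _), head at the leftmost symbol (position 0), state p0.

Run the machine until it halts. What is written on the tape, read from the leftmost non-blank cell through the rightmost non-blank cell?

p0 | __[z]xyz   read z → write y, move +1, go to p2
p2 | __y[x]yz   read x → write y, move -1, go to p2
p2 | __[y]yyz   read y → write y, move -1, go to p2
p2 | _[_]yyyz   read _ → write x, move +1, go to p1
p1 | _x[y]yyz   read y → write y, move +1, go to p1
p1 | _xy[y]yz   read y → write y, move +1, go to p1
p1 | _xyy[y]z   read y → write y, move +1, go to p1
p1 | _xyyy[z]   read z → write z, move -1, go to p0
p0 | _xyy[y]z   read y → write z, move -1, go to p1
p1 | _xy[y]zz   read y → write y, move +1, go to p1
p1 | _xyy[z]z   read z → write z, move -1, go to p0
p0 | _xy[y]zz   read y → write z, move -1, go to p1
p1 | _x[y]zzz   read y → write y, move +1, go to p1
p1 | _xy[z]zz   read z → write z, move -1, go to p0
p0 | _x[y]zzz   read y → write z, move -1, go to p1
p1 | _[x]zzzz   read x → write _, move -1, go to p2
p2 | [_]_zzzz   read _ → write x, move +1, go to p1
p1 | x[_]zzzz
The non-blank tape span at halt is x_zzzz.

x_zzzz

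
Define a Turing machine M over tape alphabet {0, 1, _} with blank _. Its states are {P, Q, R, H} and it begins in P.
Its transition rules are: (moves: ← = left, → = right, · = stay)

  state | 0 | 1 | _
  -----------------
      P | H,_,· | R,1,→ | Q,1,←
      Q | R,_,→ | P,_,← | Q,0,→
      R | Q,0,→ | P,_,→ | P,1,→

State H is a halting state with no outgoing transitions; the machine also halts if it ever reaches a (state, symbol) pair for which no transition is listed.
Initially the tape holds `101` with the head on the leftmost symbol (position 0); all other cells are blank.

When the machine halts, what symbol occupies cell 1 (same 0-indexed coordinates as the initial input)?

state=P head=0 tape=[1]01   (P,1)→(R,1,→)
state=R head=1 tape=1[0]1   (R,0)→(Q,0,→)
state=Q head=2 tape=10[1]   (Q,1)→(P,_,←)
state=P head=1 tape=1[0]_   (P,0)→(H,_,·)
state=H head=1 tape=1[_]_
Cell 1 holds _ when M halts.

_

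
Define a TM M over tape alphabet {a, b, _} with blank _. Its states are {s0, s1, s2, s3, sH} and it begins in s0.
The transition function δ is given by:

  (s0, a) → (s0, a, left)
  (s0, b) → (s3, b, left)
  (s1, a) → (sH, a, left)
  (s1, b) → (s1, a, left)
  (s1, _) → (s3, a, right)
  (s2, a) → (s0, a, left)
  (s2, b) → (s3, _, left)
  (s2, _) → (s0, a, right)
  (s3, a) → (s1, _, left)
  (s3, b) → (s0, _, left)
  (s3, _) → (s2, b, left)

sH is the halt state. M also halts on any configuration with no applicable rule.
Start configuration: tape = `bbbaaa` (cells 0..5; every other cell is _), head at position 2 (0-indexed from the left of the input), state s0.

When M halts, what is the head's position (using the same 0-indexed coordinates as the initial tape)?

-4

s0 | ____bb[b]aaa   read b → write b, move left, go to s3
s3 | ____b[b]baaa   read b → write _, move left, go to s0
s0 | ____[b]_baaa   read b → write b, move left, go to s3
s3 | ___[_]b_baaa   read _ → write b, move left, go to s2
s2 | __[_]bb_baaa   read _ → write a, move right, go to s0
s0 | __a[b]b_baaa   read b → write b, move left, go to s3
s3 | __[a]bb_baaa   read a → write _, move left, go to s1
s1 | _[_]_bb_baaa   read _ → write a, move right, go to s3
s3 | _a[_]bb_baaa   read _ → write b, move left, go to s2
s2 | _[a]bbb_baaa   read a → write a, move left, go to s0
s0 | [_]abbb_baaa
At halt the head is at cell -4.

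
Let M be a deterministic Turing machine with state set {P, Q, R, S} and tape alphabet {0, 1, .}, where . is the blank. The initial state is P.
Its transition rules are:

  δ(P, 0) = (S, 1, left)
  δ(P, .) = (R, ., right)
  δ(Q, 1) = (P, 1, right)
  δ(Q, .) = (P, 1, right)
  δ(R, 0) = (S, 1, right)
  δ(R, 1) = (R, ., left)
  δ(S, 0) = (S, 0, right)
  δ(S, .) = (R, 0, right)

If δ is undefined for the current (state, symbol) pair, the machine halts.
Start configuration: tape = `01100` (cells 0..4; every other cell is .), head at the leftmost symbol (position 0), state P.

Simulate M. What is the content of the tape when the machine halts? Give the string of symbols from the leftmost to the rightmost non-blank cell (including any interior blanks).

state=P head=0 tape=.[0]1100..   (P,0)→(S,1,left)
state=S head=-1 tape=[.]11100..   (S,.)→(R,0,right)
state=R head=0 tape=0[1]1100..   (R,1)→(R,.,left)
state=R head=-1 tape=[0].1100..   (R,0)→(S,1,right)
state=S head=0 tape=1[.]1100..   (S,.)→(R,0,right)
state=R head=1 tape=10[1]100..   (R,1)→(R,.,left)
state=R head=0 tape=1[0].100..   (R,0)→(S,1,right)
state=S head=1 tape=11[.]100..   (S,.)→(R,0,right)
state=R head=2 tape=110[1]00..   (R,1)→(R,.,left)
state=R head=1 tape=11[0].00..   (R,0)→(S,1,right)
state=S head=2 tape=111[.]00..   (S,.)→(R,0,right)
state=R head=3 tape=1110[0]0..   (R,0)→(S,1,right)
state=S head=4 tape=11101[0]..   (S,0)→(S,0,right)
state=S head=5 tape=111010[.].   (S,.)→(R,0,right)
state=R head=6 tape=1110100[.]
The non-blank tape span at halt is 1110100.

1110100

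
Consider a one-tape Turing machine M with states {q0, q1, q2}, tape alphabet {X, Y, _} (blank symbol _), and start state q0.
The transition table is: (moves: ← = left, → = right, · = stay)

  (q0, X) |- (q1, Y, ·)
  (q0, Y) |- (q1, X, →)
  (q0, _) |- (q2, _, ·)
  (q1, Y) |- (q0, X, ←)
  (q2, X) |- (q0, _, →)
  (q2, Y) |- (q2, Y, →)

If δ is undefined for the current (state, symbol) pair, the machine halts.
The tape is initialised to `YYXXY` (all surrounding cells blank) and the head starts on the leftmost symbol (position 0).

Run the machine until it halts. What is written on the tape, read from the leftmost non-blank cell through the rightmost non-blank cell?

XXXXY

state=q0 head=0 tape=_[Y]YXXY   (q0,Y)→(q1,X,→)
state=q1 head=1 tape=_X[Y]XXY   (q1,Y)→(q0,X,←)
state=q0 head=0 tape=_[X]XXXY   (q0,X)→(q1,Y,·)
state=q1 head=0 tape=_[Y]XXXY   (q1,Y)→(q0,X,←)
state=q0 head=-1 tape=[_]XXXXY   (q0,_)→(q2,_,·)
state=q2 head=-1 tape=[_]XXXXY
The non-blank tape span at halt is XXXXY.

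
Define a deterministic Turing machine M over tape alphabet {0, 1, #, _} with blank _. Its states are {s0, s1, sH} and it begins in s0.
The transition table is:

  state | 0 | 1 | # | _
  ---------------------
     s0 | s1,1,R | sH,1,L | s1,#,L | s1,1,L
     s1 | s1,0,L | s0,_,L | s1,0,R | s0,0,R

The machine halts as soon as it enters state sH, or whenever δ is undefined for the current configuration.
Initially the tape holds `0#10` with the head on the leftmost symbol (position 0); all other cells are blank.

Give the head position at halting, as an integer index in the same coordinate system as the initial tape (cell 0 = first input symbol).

state=s0 head=0 tape=[0]#10__   (s0,0)→(s1,1,R)
state=s1 head=1 tape=1[#]10__   (s1,#)→(s1,0,R)
state=s1 head=2 tape=10[1]0__   (s1,1)→(s0,_,L)
state=s0 head=1 tape=1[0]_0__   (s0,0)→(s1,1,R)
state=s1 head=2 tape=11[_]0__   (s1,_)→(s0,0,R)
state=s0 head=3 tape=110[0]__   (s0,0)→(s1,1,R)
state=s1 head=4 tape=1101[_]_   (s1,_)→(s0,0,R)
state=s0 head=5 tape=11010[_]   (s0,_)→(s1,1,L)
state=s1 head=4 tape=1101[0]1   (s1,0)→(s1,0,L)
state=s1 head=3 tape=110[1]01   (s1,1)→(s0,_,L)
state=s0 head=2 tape=11[0]_01   (s0,0)→(s1,1,R)
state=s1 head=3 tape=111[_]01   (s1,_)→(s0,0,R)
state=s0 head=4 tape=1110[0]1   (s0,0)→(s1,1,R)
state=s1 head=5 tape=11101[1]   (s1,1)→(s0,_,L)
state=s0 head=4 tape=1110[1]_   (s0,1)→(sH,1,L)
state=sH head=3 tape=111[0]1_
At halt the head is at cell 3.

3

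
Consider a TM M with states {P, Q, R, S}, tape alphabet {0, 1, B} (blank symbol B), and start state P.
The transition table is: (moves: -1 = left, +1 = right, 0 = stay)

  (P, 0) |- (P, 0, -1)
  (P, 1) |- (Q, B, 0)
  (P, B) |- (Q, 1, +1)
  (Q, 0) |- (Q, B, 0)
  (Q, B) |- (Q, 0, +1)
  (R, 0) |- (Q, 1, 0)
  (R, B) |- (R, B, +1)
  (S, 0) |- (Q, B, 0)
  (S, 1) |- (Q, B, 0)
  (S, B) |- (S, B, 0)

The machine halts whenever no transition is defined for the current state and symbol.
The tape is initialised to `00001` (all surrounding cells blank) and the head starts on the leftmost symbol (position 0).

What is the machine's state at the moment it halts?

state=P head=0 tape=B[0]0001   (P,0)→(P,0,-1)
state=P head=-1 tape=[B]00001   (P,B)→(Q,1,+1)
state=Q head=0 tape=1[0]0001   (Q,0)→(Q,B,0)
state=Q head=0 tape=1[B]0001   (Q,B)→(Q,0,+1)
state=Q head=1 tape=10[0]001   (Q,0)→(Q,B,0)
state=Q head=1 tape=10[B]001   (Q,B)→(Q,0,+1)
state=Q head=2 tape=100[0]01   (Q,0)→(Q,B,0)
state=Q head=2 tape=100[B]01   (Q,B)→(Q,0,+1)
state=Q head=3 tape=1000[0]1   (Q,0)→(Q,B,0)
state=Q head=3 tape=1000[B]1   (Q,B)→(Q,0,+1)
state=Q head=4 tape=10000[1]
No transition is defined for (Q, 1); M halts in state Q.

Q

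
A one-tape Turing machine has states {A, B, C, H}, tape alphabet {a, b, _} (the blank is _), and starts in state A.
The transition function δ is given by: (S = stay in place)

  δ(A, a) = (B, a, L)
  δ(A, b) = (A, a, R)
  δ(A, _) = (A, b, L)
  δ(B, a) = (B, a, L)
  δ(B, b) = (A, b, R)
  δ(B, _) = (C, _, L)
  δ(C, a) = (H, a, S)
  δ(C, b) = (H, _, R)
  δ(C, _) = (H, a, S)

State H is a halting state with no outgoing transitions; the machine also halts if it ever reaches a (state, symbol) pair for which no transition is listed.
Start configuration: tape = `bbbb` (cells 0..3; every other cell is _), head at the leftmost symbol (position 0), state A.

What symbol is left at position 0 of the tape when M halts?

state=A head=0 tape=__[b]bbb_   (A,b)→(A,a,R)
state=A head=1 tape=__a[b]bb_   (A,b)→(A,a,R)
state=A head=2 tape=__aa[b]b_   (A,b)→(A,a,R)
state=A head=3 tape=__aaa[b]_   (A,b)→(A,a,R)
state=A head=4 tape=__aaaa[_]   (A,_)→(A,b,L)
state=A head=3 tape=__aaa[a]b   (A,a)→(B,a,L)
state=B head=2 tape=__aa[a]ab   (B,a)→(B,a,L)
state=B head=1 tape=__a[a]aab   (B,a)→(B,a,L)
state=B head=0 tape=__[a]aaab   (B,a)→(B,a,L)
state=B head=-1 tape=_[_]aaaab   (B,_)→(C,_,L)
state=C head=-2 tape=[_]_aaaab   (C,_)→(H,a,S)
state=H head=-2 tape=[a]_aaaab
Cell 0 holds a when M halts.

a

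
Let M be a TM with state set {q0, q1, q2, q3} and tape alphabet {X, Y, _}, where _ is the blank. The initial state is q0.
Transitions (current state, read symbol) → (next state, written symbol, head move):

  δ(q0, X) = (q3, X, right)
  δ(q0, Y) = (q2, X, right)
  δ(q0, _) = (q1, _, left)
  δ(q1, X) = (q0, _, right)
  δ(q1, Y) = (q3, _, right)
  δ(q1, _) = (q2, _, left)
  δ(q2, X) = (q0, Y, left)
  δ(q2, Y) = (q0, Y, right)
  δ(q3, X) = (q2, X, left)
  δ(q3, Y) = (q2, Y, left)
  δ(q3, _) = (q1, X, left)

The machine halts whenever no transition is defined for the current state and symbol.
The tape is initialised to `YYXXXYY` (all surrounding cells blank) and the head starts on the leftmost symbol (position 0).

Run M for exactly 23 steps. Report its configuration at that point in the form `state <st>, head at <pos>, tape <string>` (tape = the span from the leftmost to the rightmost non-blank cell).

state q2, head at 5, tape XXXXYX_X

q0 | [Y]YXXXYY_   read Y → write X, move right, go to q2
q2 | X[Y]XXXYY_   read Y → write Y, move right, go to q0
q0 | XY[X]XXYY_   read X → write X, move right, go to q3
q3 | XYX[X]XYY_   read X → write X, move left, go to q2
q2 | XY[X]XXYY_   read X → write Y, move left, go to q0
q0 | X[Y]YXXYY_   read Y → write X, move right, go to q2
q2 | XX[Y]XXYY_   read Y → write Y, move right, go to q0
q0 | XXY[X]XYY_   read X → write X, move right, go to q3
q3 | XXYX[X]YY_   read X → write X, move left, go to q2
q2 | XXY[X]XYY_   read X → write Y, move left, go to q0
q0 | XX[Y]YXYY_   read Y → write X, move right, go to q2
q2 | XXX[Y]XYY_   read Y → write Y, move right, go to q0
q0 | XXXY[X]YY_   read X → write X, move right, go to q3
q3 | XXXYX[Y]Y_   read Y → write Y, move left, go to q2
q2 | XXXY[X]YY_   read X → write Y, move left, go to q0
q0 | XXX[Y]YYY_   read Y → write X, move right, go to q2
q2 | XXXX[Y]YY_   read Y → write Y, move right, go to q0
q0 | XXXXY[Y]Y_   read Y → write X, move right, go to q2
q2 | XXXXYX[Y]_   read Y → write Y, move right, go to q0
q0 | XXXXYXY[_]   read _ → write _, move left, go to q1
q1 | XXXXYX[Y]_   read Y → write _, move right, go to q3
q3 | XXXXYX_[_]   read _ → write X, move left, go to q1
q1 | XXXXYX[_]X   read _ → write _, move left, go to q2
q2 | XXXXY[X]_X
After 23 steps: state q2, head at 5, tape XXXXYX_X.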